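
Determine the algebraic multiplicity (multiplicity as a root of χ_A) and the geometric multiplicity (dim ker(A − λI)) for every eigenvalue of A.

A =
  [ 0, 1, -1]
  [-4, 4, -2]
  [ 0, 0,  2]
λ = 2: alg = 3, geom = 2

Step 1 — factor the characteristic polynomial to read off the algebraic multiplicities:
  χ_A(x) = (x - 2)^3

Step 2 — compute geometric multiplicities via the rank-nullity identity g(λ) = n − rank(A − λI):
  rank(A − (2)·I) = 1, so dim ker(A − (2)·I) = n − 1 = 2

Summary:
  λ = 2: algebraic multiplicity = 3, geometric multiplicity = 2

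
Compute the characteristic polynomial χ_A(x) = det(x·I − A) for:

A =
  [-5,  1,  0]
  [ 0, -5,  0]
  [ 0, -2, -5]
x^3 + 15*x^2 + 75*x + 125

Expanding det(x·I − A) (e.g. by cofactor expansion or by noting that A is similar to its Jordan form J, which has the same characteristic polynomial as A) gives
  χ_A(x) = x^3 + 15*x^2 + 75*x + 125
which factors as (x + 5)^3. The eigenvalues (with algebraic multiplicities) are λ = -5 with multiplicity 3.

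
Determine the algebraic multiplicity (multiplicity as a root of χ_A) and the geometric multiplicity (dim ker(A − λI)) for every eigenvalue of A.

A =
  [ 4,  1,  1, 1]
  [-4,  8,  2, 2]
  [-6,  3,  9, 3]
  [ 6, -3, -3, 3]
λ = 6: alg = 4, geom = 3

Step 1 — factor the characteristic polynomial to read off the algebraic multiplicities:
  χ_A(x) = (x - 6)^4

Step 2 — compute geometric multiplicities via the rank-nullity identity g(λ) = n − rank(A − λI):
  rank(A − (6)·I) = 1, so dim ker(A − (6)·I) = n − 1 = 3

Summary:
  λ = 6: algebraic multiplicity = 4, geometric multiplicity = 3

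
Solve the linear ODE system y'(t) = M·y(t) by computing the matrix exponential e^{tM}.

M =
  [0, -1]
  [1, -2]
e^{tM} =
  [t*exp(-t) + exp(-t), -t*exp(-t)]
  [t*exp(-t), -t*exp(-t) + exp(-t)]

Strategy: write M = P · J · P⁻¹ where J is a Jordan canonical form, so e^{tM} = P · e^{tJ} · P⁻¹, and e^{tJ} can be computed block-by-block.

M has Jordan form
J =
  [-1,  1]
  [ 0, -1]
(up to reordering of blocks).

Per-block formulas:
  For a 2×2 Jordan block J_2(-1): exp(t · J_2(-1)) = e^(-1t)·(I + t·N), where N is the 2×2 nilpotent shift.

After assembling e^{tJ} and conjugating by P, we get:

e^{tM} =
  [t*exp(-t) + exp(-t), -t*exp(-t)]
  [t*exp(-t), -t*exp(-t) + exp(-t)]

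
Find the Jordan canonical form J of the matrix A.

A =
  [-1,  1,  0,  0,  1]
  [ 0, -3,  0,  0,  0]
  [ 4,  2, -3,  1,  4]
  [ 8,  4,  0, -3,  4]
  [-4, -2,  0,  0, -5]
J_2(-3) ⊕ J_2(-3) ⊕ J_1(-3)

The characteristic polynomial is
  det(x·I − A) = x^5 + 15*x^4 + 90*x^3 + 270*x^2 + 405*x + 243 = (x + 3)^5

Eigenvalues and multiplicities (the geometric multiplicity of λ is n − rank(A − λI), which equals the number of Jordan blocks for λ):
  λ = -3: algebraic multiplicity = 5, geometric multiplicity = 3

Determining the block sizes for each eigenvalue:
  λ = -3: with am = 5 and gm = 3, the partition is not yet determined (e.g. several partitions of 5 into 3 parts exist). Let N = A − (-3)·I. Computing rank(N^1) = 2, rank(N^2) = 0; the number of blocks of size ≥ j is rank(N^{j−1}) − rank(N^j), giving [3, 2]. So we have 2 block(s) of size 2, 1 block(s) of size 1 → block sizes [2, 2, 1]

Assembling the blocks gives a Jordan form
J =
  [-3,  1,  0,  0,  0]
  [ 0, -3,  0,  0,  0]
  [ 0,  0, -3,  1,  0]
  [ 0,  0,  0, -3,  0]
  [ 0,  0,  0,  0, -3]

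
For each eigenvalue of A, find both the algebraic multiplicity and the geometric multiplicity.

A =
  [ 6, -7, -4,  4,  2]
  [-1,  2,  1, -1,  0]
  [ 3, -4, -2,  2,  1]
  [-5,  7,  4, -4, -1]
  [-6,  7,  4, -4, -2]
λ = 0: alg = 5, geom = 2

Step 1 — factor the characteristic polynomial to read off the algebraic multiplicities:
  χ_A(x) = x^5

Step 2 — compute geometric multiplicities via the rank-nullity identity g(λ) = n − rank(A − λI):
  rank(A − (0)·I) = 3, so dim ker(A − (0)·I) = n − 3 = 2

Summary:
  λ = 0: algebraic multiplicity = 5, geometric multiplicity = 2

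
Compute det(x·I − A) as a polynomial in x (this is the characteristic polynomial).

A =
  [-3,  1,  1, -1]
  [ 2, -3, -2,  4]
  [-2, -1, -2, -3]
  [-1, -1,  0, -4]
x^4 + 12*x^3 + 54*x^2 + 108*x + 81

Expanding det(x·I − A) (e.g. by cofactor expansion or by noting that A is similar to its Jordan form J, which has the same characteristic polynomial as A) gives
  χ_A(x) = x^4 + 12*x^3 + 54*x^2 + 108*x + 81
which factors as (x + 3)^4. The eigenvalues (with algebraic multiplicities) are λ = -3 with multiplicity 4.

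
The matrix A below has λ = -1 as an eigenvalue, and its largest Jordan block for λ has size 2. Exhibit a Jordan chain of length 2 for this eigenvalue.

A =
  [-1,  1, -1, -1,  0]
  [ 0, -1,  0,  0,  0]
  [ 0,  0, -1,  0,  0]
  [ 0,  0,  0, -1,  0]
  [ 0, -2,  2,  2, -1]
A Jordan chain for λ = -1 of length 2:
v_1 = (1, 0, 0, 0, -2)ᵀ
v_2 = (0, 1, 0, 0, 0)ᵀ

Let N = A − (-1)·I. We want v_2 with N^2 v_2 = 0 but N^1 v_2 ≠ 0; then v_{j-1} := N · v_j for j = 2, …, 2.

Pick v_2 = (0, 1, 0, 0, 0)ᵀ.
Then v_1 = N · v_2 = (1, 0, 0, 0, -2)ᵀ.

Sanity check: (A − (-1)·I) v_1 = (0, 0, 0, 0, 0)ᵀ = 0. ✓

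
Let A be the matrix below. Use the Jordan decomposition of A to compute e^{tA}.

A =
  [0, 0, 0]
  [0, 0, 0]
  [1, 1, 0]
e^{tA} =
  [1, 0, 0]
  [0, 1, 0]
  [t, t, 1]

Strategy: write A = P · J · P⁻¹ where J is a Jordan canonical form, so e^{tA} = P · e^{tJ} · P⁻¹, and e^{tJ} can be computed block-by-block.

A has Jordan form
J =
  [0, 1, 0]
  [0, 0, 0]
  [0, 0, 0]
(up to reordering of blocks).

Per-block formulas:
  For a 1×1 block at λ = 0: exp(t · [0]) = [e^(0t)].
  For a 2×2 Jordan block J_2(0): exp(t · J_2(0)) = e^(0t)·(I + t·N), where N is the 2×2 nilpotent shift.

After assembling e^{tJ} and conjugating by P, we get:

e^{tA} =
  [1, 0, 0]
  [0, 1, 0]
  [t, t, 1]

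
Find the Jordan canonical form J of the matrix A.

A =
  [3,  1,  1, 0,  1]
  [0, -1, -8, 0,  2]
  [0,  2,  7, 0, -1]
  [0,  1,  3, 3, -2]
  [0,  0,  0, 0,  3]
J_3(3) ⊕ J_1(3) ⊕ J_1(3)

The characteristic polynomial is
  det(x·I − A) = x^5 - 15*x^4 + 90*x^3 - 270*x^2 + 405*x - 243 = (x - 3)^5

Eigenvalues and multiplicities (the geometric multiplicity of λ is n − rank(A − λI), which equals the number of Jordan blocks for λ):
  λ = 3: algebraic multiplicity = 5, geometric multiplicity = 3

Determining the block sizes for each eigenvalue:
  λ = 3: with am = 5 and gm = 3, the partition is not yet determined (e.g. several partitions of 5 into 3 parts exist). Let N = A − (3)·I. Computing rank(N^1) = 2, rank(N^2) = 1, rank(N^3) = 0; the number of blocks of size ≥ j is rank(N^{j−1}) − rank(N^j), giving [3, 1, 1]. So we have 1 block(s) of size 3, 2 block(s) of size 1 → block sizes [3, 1, 1]

Assembling the blocks gives a Jordan form
J =
  [3, 1, 0, 0, 0]
  [0, 3, 1, 0, 0]
  [0, 0, 3, 0, 0]
  [0, 0, 0, 3, 0]
  [0, 0, 0, 0, 3]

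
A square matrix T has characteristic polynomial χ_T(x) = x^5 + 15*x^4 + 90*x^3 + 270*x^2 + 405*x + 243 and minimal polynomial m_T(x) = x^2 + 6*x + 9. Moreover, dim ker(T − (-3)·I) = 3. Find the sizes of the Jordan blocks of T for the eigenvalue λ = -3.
Block sizes for λ = -3: [2, 2, 1]

Step 1 — from the characteristic polynomial, algebraic multiplicity of λ = -3 is 5. From dim ker(T − (-3)·I) = 3, there are exactly 3 Jordan blocks for λ = -3.
Step 2 — from the minimal polynomial, the factor (x + 3)^2 tells us the largest block for λ = -3 has size 2.
Step 3 — with total size 5, 3 blocks, and largest block 2, the block sizes (in nonincreasing order) are [2, 2, 1].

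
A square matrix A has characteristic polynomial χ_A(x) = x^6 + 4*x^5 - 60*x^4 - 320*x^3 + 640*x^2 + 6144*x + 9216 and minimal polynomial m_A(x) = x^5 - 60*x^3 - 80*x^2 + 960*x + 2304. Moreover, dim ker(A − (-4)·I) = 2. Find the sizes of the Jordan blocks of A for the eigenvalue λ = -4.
Block sizes for λ = -4: [3, 1]

Step 1 — from the characteristic polynomial, algebraic multiplicity of λ = -4 is 4. From dim ker(A − (-4)·I) = 2, there are exactly 2 Jordan blocks for λ = -4.
Step 2 — from the minimal polynomial, the factor (x + 4)^3 tells us the largest block for λ = -4 has size 3.
Step 3 — with total size 4, 2 blocks, and largest block 3, the block sizes (in nonincreasing order) are [3, 1].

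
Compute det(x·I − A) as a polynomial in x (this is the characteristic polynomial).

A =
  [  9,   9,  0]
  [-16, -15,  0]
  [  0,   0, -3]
x^3 + 9*x^2 + 27*x + 27

Expanding det(x·I − A) (e.g. by cofactor expansion or by noting that A is similar to its Jordan form J, which has the same characteristic polynomial as A) gives
  χ_A(x) = x^3 + 9*x^2 + 27*x + 27
which factors as (x + 3)^3. The eigenvalues (with algebraic multiplicities) are λ = -3 with multiplicity 3.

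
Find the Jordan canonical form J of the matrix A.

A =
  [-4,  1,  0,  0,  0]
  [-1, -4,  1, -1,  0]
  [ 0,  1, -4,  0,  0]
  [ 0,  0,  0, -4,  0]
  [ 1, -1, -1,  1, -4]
J_3(-4) ⊕ J_1(-4) ⊕ J_1(-4)

The characteristic polynomial is
  det(x·I − A) = x^5 + 20*x^4 + 160*x^3 + 640*x^2 + 1280*x + 1024 = (x + 4)^5

Eigenvalues and multiplicities (the geometric multiplicity of λ is n − rank(A − λI), which equals the number of Jordan blocks for λ):
  λ = -4: algebraic multiplicity = 5, geometric multiplicity = 3

Determining the block sizes for each eigenvalue:
  λ = -4: with am = 5 and gm = 3, the partition is not yet determined (e.g. several partitions of 5 into 3 parts exist). Let N = A − (-4)·I. Computing rank(N^1) = 2, rank(N^2) = 1, rank(N^3) = 0; the number of blocks of size ≥ j is rank(N^{j−1}) − rank(N^j), giving [3, 1, 1]. So we have 1 block(s) of size 3, 2 block(s) of size 1 → block sizes [3, 1, 1]

Assembling the blocks gives a Jordan form
J =
  [-4,  1,  0,  0,  0]
  [ 0, -4,  1,  0,  0]
  [ 0,  0, -4,  0,  0]
  [ 0,  0,  0, -4,  0]
  [ 0,  0,  0,  0, -4]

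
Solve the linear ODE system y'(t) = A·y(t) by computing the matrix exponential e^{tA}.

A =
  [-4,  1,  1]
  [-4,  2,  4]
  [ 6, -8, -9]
e^{tA} =
  [-2*t*exp(-4*t) + 2*exp(-3*t) - exp(-4*t), 3*t*exp(-4*t) - 2*exp(-3*t) + 2*exp(-4*t), 2*t*exp(-4*t) - exp(-3*t) + exp(-4*t)]
  [-4*t*exp(-4*t), 6*t*exp(-4*t) + exp(-4*t), 4*t*exp(-4*t)]
  [4*t*exp(-4*t) + 2*exp(-3*t) - 2*exp(-4*t), -6*t*exp(-4*t) - 2*exp(-3*t) + 2*exp(-4*t), -4*t*exp(-4*t) - exp(-3*t) + 2*exp(-4*t)]

Strategy: write A = P · J · P⁻¹ where J is a Jordan canonical form, so e^{tA} = P · e^{tJ} · P⁻¹, and e^{tJ} can be computed block-by-block.

A has Jordan form
J =
  [-4,  1,  0]
  [ 0, -4,  0]
  [ 0,  0, -3]
(up to reordering of blocks).

Per-block formulas:
  For a 2×2 Jordan block J_2(-4): exp(t · J_2(-4)) = e^(-4t)·(I + t·N), where N is the 2×2 nilpotent shift.
  For a 1×1 block at λ = -3: exp(t · [-3]) = [e^(-3t)].

After assembling e^{tJ} and conjugating by P, we get:

e^{tA} =
  [-2*t*exp(-4*t) + 2*exp(-3*t) - exp(-4*t), 3*t*exp(-4*t) - 2*exp(-3*t) + 2*exp(-4*t), 2*t*exp(-4*t) - exp(-3*t) + exp(-4*t)]
  [-4*t*exp(-4*t), 6*t*exp(-4*t) + exp(-4*t), 4*t*exp(-4*t)]
  [4*t*exp(-4*t) + 2*exp(-3*t) - 2*exp(-4*t), -6*t*exp(-4*t) - 2*exp(-3*t) + 2*exp(-4*t), -4*t*exp(-4*t) - exp(-3*t) + 2*exp(-4*t)]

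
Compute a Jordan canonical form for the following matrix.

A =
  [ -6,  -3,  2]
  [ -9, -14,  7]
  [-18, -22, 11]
J_3(-3)

The characteristic polynomial is
  det(x·I − A) = x^3 + 9*x^2 + 27*x + 27 = (x + 3)^3

Eigenvalues and multiplicities (the geometric multiplicity of λ is n − rank(A − λI), which equals the number of Jordan blocks for λ):
  λ = -3: algebraic multiplicity = 3, geometric multiplicity = 1

Determining the block sizes for each eigenvalue:
  λ = -3: one block (gm = 1), so the single block has size am = 3 → block sizes [3]

Assembling the blocks gives a Jordan form
J =
  [-3,  1,  0]
  [ 0, -3,  1]
  [ 0,  0, -3]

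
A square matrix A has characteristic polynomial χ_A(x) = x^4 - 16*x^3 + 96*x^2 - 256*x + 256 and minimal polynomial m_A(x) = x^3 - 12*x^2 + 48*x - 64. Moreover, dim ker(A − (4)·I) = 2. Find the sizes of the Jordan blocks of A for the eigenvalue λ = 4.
Block sizes for λ = 4: [3, 1]

Step 1 — from the characteristic polynomial, algebraic multiplicity of λ = 4 is 4. From dim ker(A − (4)·I) = 2, there are exactly 2 Jordan blocks for λ = 4.
Step 2 — from the minimal polynomial, the factor (x − 4)^3 tells us the largest block for λ = 4 has size 3.
Step 3 — with total size 4, 2 blocks, and largest block 3, the block sizes (in nonincreasing order) are [3, 1].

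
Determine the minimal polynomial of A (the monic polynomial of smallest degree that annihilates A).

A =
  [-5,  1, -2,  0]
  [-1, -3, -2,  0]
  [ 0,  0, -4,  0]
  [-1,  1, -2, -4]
x^2 + 8*x + 16

The characteristic polynomial is χ_A(x) = (x + 4)^4, so the eigenvalues are known. The minimal polynomial is
  m_A(x) = Π_λ (x − λ)^{k_λ}
where k_λ is the size of the *largest* Jordan block for λ (equivalently, the smallest k with (A − λI)^k v = 0 for every generalised eigenvector v of λ).

  λ = -4: largest Jordan block has size 2, contributing (x + 4)^2

So m_A(x) = (x + 4)^2 = x^2 + 8*x + 16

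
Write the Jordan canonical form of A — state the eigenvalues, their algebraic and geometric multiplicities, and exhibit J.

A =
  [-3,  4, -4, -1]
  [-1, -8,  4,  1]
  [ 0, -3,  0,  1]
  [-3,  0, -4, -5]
J_2(-4) ⊕ J_2(-4)

The characteristic polynomial is
  det(x·I − A) = x^4 + 16*x^3 + 96*x^2 + 256*x + 256 = (x + 4)^4

Eigenvalues and multiplicities (the geometric multiplicity of λ is n − rank(A − λI), which equals the number of Jordan blocks for λ):
  λ = -4: algebraic multiplicity = 4, geometric multiplicity = 2

Determining the block sizes for each eigenvalue:
  λ = -4: with am = 4 and gm = 2, the partition is not yet determined (e.g. several partitions of 4 into 2 parts exist). Let N = A − (-4)·I. Computing rank(N^1) = 2, rank(N^2) = 0; the number of blocks of size ≥ j is rank(N^{j−1}) − rank(N^j), giving [2, 2]. So we have 2 block(s) of size 2 → block sizes [2, 2]

Assembling the blocks gives a Jordan form
J =
  [-4,  1,  0,  0]
  [ 0, -4,  0,  0]
  [ 0,  0, -4,  1]
  [ 0,  0,  0, -4]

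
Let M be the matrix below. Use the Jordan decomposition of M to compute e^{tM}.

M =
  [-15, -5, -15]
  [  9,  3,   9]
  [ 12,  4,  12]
e^{tM} =
  [1 - 15*t, -5*t, -15*t]
  [9*t, 3*t + 1, 9*t]
  [12*t, 4*t, 12*t + 1]

Strategy: write M = P · J · P⁻¹ where J is a Jordan canonical form, so e^{tM} = P · e^{tJ} · P⁻¹, and e^{tJ} can be computed block-by-block.

M has Jordan form
J =
  [0, 1, 0]
  [0, 0, 0]
  [0, 0, 0]
(up to reordering of blocks).

Per-block formulas:
  For a 2×2 Jordan block J_2(0): exp(t · J_2(0)) = e^(0t)·(I + t·N), where N is the 2×2 nilpotent shift.
  For a 1×1 block at λ = 0: exp(t · [0]) = [e^(0t)].

After assembling e^{tJ} and conjugating by P, we get:

e^{tM} =
  [1 - 15*t, -5*t, -15*t]
  [9*t, 3*t + 1, 9*t]
  [12*t, 4*t, 12*t + 1]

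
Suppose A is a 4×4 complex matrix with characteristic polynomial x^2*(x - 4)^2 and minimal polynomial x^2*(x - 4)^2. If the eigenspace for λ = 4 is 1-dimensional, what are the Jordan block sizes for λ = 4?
Block sizes for λ = 4: [2]

Step 1 — from the characteristic polynomial, algebraic multiplicity of λ = 4 is 2. From dim ker(A − (4)·I) = 1, there are exactly 1 Jordan blocks for λ = 4.
Step 2 — from the minimal polynomial, the factor (x − 4)^2 tells us the largest block for λ = 4 has size 2.
Step 3 — with total size 2, 1 blocks, and largest block 2, the block sizes (in nonincreasing order) are [2].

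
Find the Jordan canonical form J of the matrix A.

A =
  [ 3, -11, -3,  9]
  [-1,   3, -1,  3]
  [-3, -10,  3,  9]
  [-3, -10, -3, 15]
J_3(6) ⊕ J_1(6)

The characteristic polynomial is
  det(x·I − A) = x^4 - 24*x^3 + 216*x^2 - 864*x + 1296 = (x - 6)^4

Eigenvalues and multiplicities (the geometric multiplicity of λ is n − rank(A − λI), which equals the number of Jordan blocks for λ):
  λ = 6: algebraic multiplicity = 4, geometric multiplicity = 2

Determining the block sizes for each eigenvalue:
  λ = 6: with am = 4 and gm = 2, the partition is not yet determined (e.g. several partitions of 4 into 2 parts exist). Let N = A − (6)·I. Computing rank(N^1) = 2, rank(N^2) = 1, rank(N^3) = 0; the number of blocks of size ≥ j is rank(N^{j−1}) − rank(N^j), giving [2, 1, 1]. So we have 1 block(s) of size 3, 1 block(s) of size 1 → block sizes [3, 1]

Assembling the blocks gives a Jordan form
J =
  [6, 1, 0, 0]
  [0, 6, 1, 0]
  [0, 0, 6, 0]
  [0, 0, 0, 6]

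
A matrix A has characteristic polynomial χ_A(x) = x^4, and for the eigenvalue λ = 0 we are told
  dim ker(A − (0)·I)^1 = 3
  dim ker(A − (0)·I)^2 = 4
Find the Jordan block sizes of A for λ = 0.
Block sizes for λ = 0: [2, 1, 1]

From the dimensions of kernels of powers, the number of Jordan blocks of size at least j is d_j − d_{j−1} where d_j = dim ker(N^j) (with d_0 = 0). Computing the differences gives [3, 1].
The number of blocks of size exactly k is (#blocks of size ≥ k) − (#blocks of size ≥ k + 1), so the partition is: 2 block(s) of size 1, 1 block(s) of size 2.
In nonincreasing order the block sizes are [2, 1, 1].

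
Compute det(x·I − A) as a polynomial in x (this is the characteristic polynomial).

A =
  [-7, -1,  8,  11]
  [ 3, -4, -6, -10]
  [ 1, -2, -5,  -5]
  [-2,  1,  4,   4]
x^4 + 12*x^3 + 54*x^2 + 108*x + 81

Expanding det(x·I − A) (e.g. by cofactor expansion or by noting that A is similar to its Jordan form J, which has the same characteristic polynomial as A) gives
  χ_A(x) = x^4 + 12*x^3 + 54*x^2 + 108*x + 81
which factors as (x + 3)^4. The eigenvalues (with algebraic multiplicities) are λ = -3 with multiplicity 4.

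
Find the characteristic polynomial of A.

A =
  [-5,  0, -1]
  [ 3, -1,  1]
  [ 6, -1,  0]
x^3 + 6*x^2 + 12*x + 8

Expanding det(x·I − A) (e.g. by cofactor expansion or by noting that A is similar to its Jordan form J, which has the same characteristic polynomial as A) gives
  χ_A(x) = x^3 + 6*x^2 + 12*x + 8
which factors as (x + 2)^3. The eigenvalues (with algebraic multiplicities) are λ = -2 with multiplicity 3.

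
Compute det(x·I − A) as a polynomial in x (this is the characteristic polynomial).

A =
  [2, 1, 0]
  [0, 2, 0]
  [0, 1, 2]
x^3 - 6*x^2 + 12*x - 8

Expanding det(x·I − A) (e.g. by cofactor expansion or by noting that A is similar to its Jordan form J, which has the same characteristic polynomial as A) gives
  χ_A(x) = x^3 - 6*x^2 + 12*x - 8
which factors as (x - 2)^3. The eigenvalues (with algebraic multiplicities) are λ = 2 with multiplicity 3.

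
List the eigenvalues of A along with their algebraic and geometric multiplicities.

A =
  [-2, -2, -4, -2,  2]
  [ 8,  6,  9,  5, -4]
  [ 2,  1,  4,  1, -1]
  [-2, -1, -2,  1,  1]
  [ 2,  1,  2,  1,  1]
λ = 2: alg = 5, geom = 3

Step 1 — factor the characteristic polynomial to read off the algebraic multiplicities:
  χ_A(x) = (x - 2)^5

Step 2 — compute geometric multiplicities via the rank-nullity identity g(λ) = n − rank(A − λI):
  rank(A − (2)·I) = 2, so dim ker(A − (2)·I) = n − 2 = 3

Summary:
  λ = 2: algebraic multiplicity = 5, geometric multiplicity = 3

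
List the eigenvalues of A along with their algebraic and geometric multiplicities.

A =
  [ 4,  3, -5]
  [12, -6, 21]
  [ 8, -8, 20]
λ = 6: alg = 3, geom = 1

Step 1 — factor the characteristic polynomial to read off the algebraic multiplicities:
  χ_A(x) = (x - 6)^3

Step 2 — compute geometric multiplicities via the rank-nullity identity g(λ) = n − rank(A − λI):
  rank(A − (6)·I) = 2, so dim ker(A − (6)·I) = n − 2 = 1

Summary:
  λ = 6: algebraic multiplicity = 3, geometric multiplicity = 1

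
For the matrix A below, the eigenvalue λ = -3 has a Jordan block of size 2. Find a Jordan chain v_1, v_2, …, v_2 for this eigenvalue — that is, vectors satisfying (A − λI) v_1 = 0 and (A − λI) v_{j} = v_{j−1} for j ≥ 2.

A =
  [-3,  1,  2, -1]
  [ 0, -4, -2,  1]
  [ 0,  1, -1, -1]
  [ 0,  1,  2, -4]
A Jordan chain for λ = -3 of length 2:
v_1 = (1, -1, 1, 1)ᵀ
v_2 = (0, 1, 0, 0)ᵀ

Let N = A − (-3)·I. We want v_2 with N^2 v_2 = 0 but N^1 v_2 ≠ 0; then v_{j-1} := N · v_j for j = 2, …, 2.

Pick v_2 = (0, 1, 0, 0)ᵀ.
Then v_1 = N · v_2 = (1, -1, 1, 1)ᵀ.

Sanity check: (A − (-3)·I) v_1 = (0, 0, 0, 0)ᵀ = 0. ✓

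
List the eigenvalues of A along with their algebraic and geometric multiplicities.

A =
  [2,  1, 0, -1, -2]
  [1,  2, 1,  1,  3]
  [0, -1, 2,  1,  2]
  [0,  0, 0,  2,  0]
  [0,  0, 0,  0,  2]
λ = 2: alg = 5, geom = 3

Step 1 — factor the characteristic polynomial to read off the algebraic multiplicities:
  χ_A(x) = (x - 2)^5

Step 2 — compute geometric multiplicities via the rank-nullity identity g(λ) = n − rank(A − λI):
  rank(A − (2)·I) = 2, so dim ker(A − (2)·I) = n − 2 = 3

Summary:
  λ = 2: algebraic multiplicity = 5, geometric multiplicity = 3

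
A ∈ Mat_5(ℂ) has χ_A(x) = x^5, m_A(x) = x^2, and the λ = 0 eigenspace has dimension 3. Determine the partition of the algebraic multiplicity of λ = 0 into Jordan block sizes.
Block sizes for λ = 0: [2, 2, 1]

Step 1 — from the characteristic polynomial, algebraic multiplicity of λ = 0 is 5. From dim ker(A − (0)·I) = 3, there are exactly 3 Jordan blocks for λ = 0.
Step 2 — from the minimal polynomial, the factor (x − 0)^2 tells us the largest block for λ = 0 has size 2.
Step 3 — with total size 5, 3 blocks, and largest block 2, the block sizes (in nonincreasing order) are [2, 2, 1].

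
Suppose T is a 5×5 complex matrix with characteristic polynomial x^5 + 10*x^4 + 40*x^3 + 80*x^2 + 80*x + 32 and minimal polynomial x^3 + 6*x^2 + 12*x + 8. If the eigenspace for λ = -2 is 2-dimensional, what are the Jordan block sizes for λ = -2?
Block sizes for λ = -2: [3, 2]

Step 1 — from the characteristic polynomial, algebraic multiplicity of λ = -2 is 5. From dim ker(T − (-2)·I) = 2, there are exactly 2 Jordan blocks for λ = -2.
Step 2 — from the minimal polynomial, the factor (x + 2)^3 tells us the largest block for λ = -2 has size 3.
Step 3 — with total size 5, 2 blocks, and largest block 3, the block sizes (in nonincreasing order) are [3, 2].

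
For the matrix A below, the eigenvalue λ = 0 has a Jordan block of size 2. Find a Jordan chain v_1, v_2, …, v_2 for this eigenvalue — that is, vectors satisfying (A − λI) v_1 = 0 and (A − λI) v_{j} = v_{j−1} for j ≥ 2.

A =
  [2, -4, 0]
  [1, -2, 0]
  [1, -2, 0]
A Jordan chain for λ = 0 of length 2:
v_1 = (2, 1, 1)ᵀ
v_2 = (1, 0, 0)ᵀ

Let N = A − (0)·I. We want v_2 with N^2 v_2 = 0 but N^1 v_2 ≠ 0; then v_{j-1} := N · v_j for j = 2, …, 2.

Pick v_2 = (1, 0, 0)ᵀ.
Then v_1 = N · v_2 = (2, 1, 1)ᵀ.

Sanity check: (A − (0)·I) v_1 = (0, 0, 0)ᵀ = 0. ✓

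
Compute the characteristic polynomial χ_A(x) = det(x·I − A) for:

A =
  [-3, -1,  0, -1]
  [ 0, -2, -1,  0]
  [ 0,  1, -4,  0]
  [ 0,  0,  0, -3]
x^4 + 12*x^3 + 54*x^2 + 108*x + 81

Expanding det(x·I − A) (e.g. by cofactor expansion or by noting that A is similar to its Jordan form J, which has the same characteristic polynomial as A) gives
  χ_A(x) = x^4 + 12*x^3 + 54*x^2 + 108*x + 81
which factors as (x + 3)^4. The eigenvalues (with algebraic multiplicities) are λ = -3 with multiplicity 4.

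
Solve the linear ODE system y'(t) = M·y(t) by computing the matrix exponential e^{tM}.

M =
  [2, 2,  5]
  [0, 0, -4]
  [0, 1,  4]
e^{tM} =
  [exp(2*t), t^2*exp(2*t)/2 + 2*t*exp(2*t), t^2*exp(2*t) + 5*t*exp(2*t)]
  [0, -2*t*exp(2*t) + exp(2*t), -4*t*exp(2*t)]
  [0, t*exp(2*t), 2*t*exp(2*t) + exp(2*t)]

Strategy: write M = P · J · P⁻¹ where J is a Jordan canonical form, so e^{tM} = P · e^{tJ} · P⁻¹, and e^{tJ} can be computed block-by-block.

M has Jordan form
J =
  [2, 1, 0]
  [0, 2, 1]
  [0, 0, 2]
(up to reordering of blocks).

Per-block formulas:
  For a 3×3 Jordan block J_3(2): exp(t · J_3(2)) = e^(2t)·(I + t·N + (t^2/2)·N^2), where N is the 3×3 nilpotent shift.

After assembling e^{tJ} and conjugating by P, we get:

e^{tM} =
  [exp(2*t), t^2*exp(2*t)/2 + 2*t*exp(2*t), t^2*exp(2*t) + 5*t*exp(2*t)]
  [0, -2*t*exp(2*t) + exp(2*t), -4*t*exp(2*t)]
  [0, t*exp(2*t), 2*t*exp(2*t) + exp(2*t)]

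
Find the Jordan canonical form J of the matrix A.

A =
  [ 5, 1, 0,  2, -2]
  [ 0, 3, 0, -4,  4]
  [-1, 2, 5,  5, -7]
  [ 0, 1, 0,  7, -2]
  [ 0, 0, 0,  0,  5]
J_2(5) ⊕ J_2(5) ⊕ J_1(5)

The characteristic polynomial is
  det(x·I − A) = x^5 - 25*x^4 + 250*x^3 - 1250*x^2 + 3125*x - 3125 = (x - 5)^5

Eigenvalues and multiplicities (the geometric multiplicity of λ is n − rank(A − λI), which equals the number of Jordan blocks for λ):
  λ = 5: algebraic multiplicity = 5, geometric multiplicity = 3

Determining the block sizes for each eigenvalue:
  λ = 5: with am = 5 and gm = 3, the partition is not yet determined (e.g. several partitions of 5 into 3 parts exist). Let N = A − (5)·I. Computing rank(N^1) = 2, rank(N^2) = 0; the number of blocks of size ≥ j is rank(N^{j−1}) − rank(N^j), giving [3, 2]. So we have 2 block(s) of size 2, 1 block(s) of size 1 → block sizes [2, 2, 1]

Assembling the blocks gives a Jordan form
J =
  [5, 1, 0, 0, 0]
  [0, 5, 0, 0, 0]
  [0, 0, 5, 1, 0]
  [0, 0, 0, 5, 0]
  [0, 0, 0, 0, 5]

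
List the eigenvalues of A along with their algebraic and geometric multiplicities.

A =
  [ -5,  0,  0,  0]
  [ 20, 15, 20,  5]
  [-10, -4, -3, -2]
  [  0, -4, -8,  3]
λ = -5: alg = 1, geom = 1; λ = 5: alg = 3, geom = 2

Step 1 — factor the characteristic polynomial to read off the algebraic multiplicities:
  χ_A(x) = (x - 5)^3*(x + 5)

Step 2 — compute geometric multiplicities via the rank-nullity identity g(λ) = n − rank(A − λI):
  rank(A − (-5)·I) = 3, so dim ker(A − (-5)·I) = n − 3 = 1
  rank(A − (5)·I) = 2, so dim ker(A − (5)·I) = n − 2 = 2

Summary:
  λ = -5: algebraic multiplicity = 1, geometric multiplicity = 1
  λ = 5: algebraic multiplicity = 3, geometric multiplicity = 2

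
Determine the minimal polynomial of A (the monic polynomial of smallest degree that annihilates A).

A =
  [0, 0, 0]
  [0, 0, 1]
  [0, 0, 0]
x^2

The characteristic polynomial is χ_A(x) = x^3, so the eigenvalues are known. The minimal polynomial is
  m_A(x) = Π_λ (x − λ)^{k_λ}
where k_λ is the size of the *largest* Jordan block for λ (equivalently, the smallest k with (A − λI)^k v = 0 for every generalised eigenvector v of λ).

  λ = 0: largest Jordan block has size 2, contributing (x − 0)^2

So m_A(x) = x^2 = x^2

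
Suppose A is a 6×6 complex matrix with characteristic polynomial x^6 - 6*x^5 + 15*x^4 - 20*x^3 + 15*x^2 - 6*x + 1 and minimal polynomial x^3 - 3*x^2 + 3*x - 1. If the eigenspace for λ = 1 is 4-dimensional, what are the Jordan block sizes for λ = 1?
Block sizes for λ = 1: [3, 1, 1, 1]

Step 1 — from the characteristic polynomial, algebraic multiplicity of λ = 1 is 6. From dim ker(A − (1)·I) = 4, there are exactly 4 Jordan blocks for λ = 1.
Step 2 — from the minimal polynomial, the factor (x − 1)^3 tells us the largest block for λ = 1 has size 3.
Step 3 — with total size 6, 4 blocks, and largest block 3, the block sizes (in nonincreasing order) are [3, 1, 1, 1].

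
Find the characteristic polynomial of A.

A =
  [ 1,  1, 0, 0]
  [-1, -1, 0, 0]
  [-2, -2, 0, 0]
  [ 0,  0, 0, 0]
x^4

Expanding det(x·I − A) (e.g. by cofactor expansion or by noting that A is similar to its Jordan form J, which has the same characteristic polynomial as A) gives
  χ_A(x) = x^4
which factors as x^4. The eigenvalues (with algebraic multiplicities) are λ = 0 with multiplicity 4.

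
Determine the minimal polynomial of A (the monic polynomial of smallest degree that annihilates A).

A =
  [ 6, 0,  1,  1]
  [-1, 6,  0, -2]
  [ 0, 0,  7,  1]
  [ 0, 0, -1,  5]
x^3 - 18*x^2 + 108*x - 216

The characteristic polynomial is χ_A(x) = (x - 6)^4, so the eigenvalues are known. The minimal polynomial is
  m_A(x) = Π_λ (x − λ)^{k_λ}
where k_λ is the size of the *largest* Jordan block for λ (equivalently, the smallest k with (A − λI)^k v = 0 for every generalised eigenvector v of λ).

  λ = 6: largest Jordan block has size 3, contributing (x − 6)^3

So m_A(x) = (x - 6)^3 = x^3 - 18*x^2 + 108*x - 216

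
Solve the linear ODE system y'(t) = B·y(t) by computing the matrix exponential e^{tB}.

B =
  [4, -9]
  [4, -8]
e^{tB} =
  [6*t*exp(-2*t) + exp(-2*t), -9*t*exp(-2*t)]
  [4*t*exp(-2*t), -6*t*exp(-2*t) + exp(-2*t)]

Strategy: write B = P · J · P⁻¹ where J is a Jordan canonical form, so e^{tB} = P · e^{tJ} · P⁻¹, and e^{tJ} can be computed block-by-block.

B has Jordan form
J =
  [-2,  1]
  [ 0, -2]
(up to reordering of blocks).

Per-block formulas:
  For a 2×2 Jordan block J_2(-2): exp(t · J_2(-2)) = e^(-2t)·(I + t·N), where N is the 2×2 nilpotent shift.

After assembling e^{tJ} and conjugating by P, we get:

e^{tB} =
  [6*t*exp(-2*t) + exp(-2*t), -9*t*exp(-2*t)]
  [4*t*exp(-2*t), -6*t*exp(-2*t) + exp(-2*t)]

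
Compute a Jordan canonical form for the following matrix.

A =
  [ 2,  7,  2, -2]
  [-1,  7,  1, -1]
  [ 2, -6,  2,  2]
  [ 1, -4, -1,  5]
J_3(4) ⊕ J_1(4)

The characteristic polynomial is
  det(x·I − A) = x^4 - 16*x^3 + 96*x^2 - 256*x + 256 = (x - 4)^4

Eigenvalues and multiplicities (the geometric multiplicity of λ is n − rank(A − λI), which equals the number of Jordan blocks for λ):
  λ = 4: algebraic multiplicity = 4, geometric multiplicity = 2

Determining the block sizes for each eigenvalue:
  λ = 4: with am = 4 and gm = 2, the partition is not yet determined (e.g. several partitions of 4 into 2 parts exist). Let N = A − (4)·I. Computing rank(N^1) = 2, rank(N^2) = 1, rank(N^3) = 0; the number of blocks of size ≥ j is rank(N^{j−1}) − rank(N^j), giving [2, 1, 1]. So we have 1 block(s) of size 3, 1 block(s) of size 1 → block sizes [3, 1]

Assembling the blocks gives a Jordan form
J =
  [4, 1, 0, 0]
  [0, 4, 1, 0]
  [0, 0, 4, 0]
  [0, 0, 0, 4]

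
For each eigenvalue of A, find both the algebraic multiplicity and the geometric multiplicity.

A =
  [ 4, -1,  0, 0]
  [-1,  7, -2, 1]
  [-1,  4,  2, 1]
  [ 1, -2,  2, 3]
λ = 4: alg = 4, geom = 2

Step 1 — factor the characteristic polynomial to read off the algebraic multiplicities:
  χ_A(x) = (x - 4)^4

Step 2 — compute geometric multiplicities via the rank-nullity identity g(λ) = n − rank(A − λI):
  rank(A − (4)·I) = 2, so dim ker(A − (4)·I) = n − 2 = 2

Summary:
  λ = 4: algebraic multiplicity = 4, geometric multiplicity = 2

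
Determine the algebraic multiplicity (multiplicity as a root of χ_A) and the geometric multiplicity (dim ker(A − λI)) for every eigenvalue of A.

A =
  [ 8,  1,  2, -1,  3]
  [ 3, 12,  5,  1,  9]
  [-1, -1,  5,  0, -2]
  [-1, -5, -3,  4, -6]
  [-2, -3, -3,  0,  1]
λ = 6: alg = 5, geom = 2

Step 1 — factor the characteristic polynomial to read off the algebraic multiplicities:
  χ_A(x) = (x - 6)^5

Step 2 — compute geometric multiplicities via the rank-nullity identity g(λ) = n − rank(A − λI):
  rank(A − (6)·I) = 3, so dim ker(A − (6)·I) = n − 3 = 2

Summary:
  λ = 6: algebraic multiplicity = 5, geometric multiplicity = 2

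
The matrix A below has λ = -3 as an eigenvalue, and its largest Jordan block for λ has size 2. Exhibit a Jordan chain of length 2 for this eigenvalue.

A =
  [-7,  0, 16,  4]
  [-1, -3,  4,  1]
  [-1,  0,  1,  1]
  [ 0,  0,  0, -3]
A Jordan chain for λ = -3 of length 2:
v_1 = (-4, -1, -1, 0)ᵀ
v_2 = (1, 0, 0, 0)ᵀ

Let N = A − (-3)·I. We want v_2 with N^2 v_2 = 0 but N^1 v_2 ≠ 0; then v_{j-1} := N · v_j for j = 2, …, 2.

Pick v_2 = (1, 0, 0, 0)ᵀ.
Then v_1 = N · v_2 = (-4, -1, -1, 0)ᵀ.

Sanity check: (A − (-3)·I) v_1 = (0, 0, 0, 0)ᵀ = 0. ✓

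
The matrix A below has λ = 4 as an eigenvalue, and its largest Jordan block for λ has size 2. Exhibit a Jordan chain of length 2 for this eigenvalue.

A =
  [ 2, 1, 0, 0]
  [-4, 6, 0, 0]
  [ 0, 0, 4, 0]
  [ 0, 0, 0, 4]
A Jordan chain for λ = 4 of length 2:
v_1 = (-2, -4, 0, 0)ᵀ
v_2 = (1, 0, 0, 0)ᵀ

Let N = A − (4)·I. We want v_2 with N^2 v_2 = 0 but N^1 v_2 ≠ 0; then v_{j-1} := N · v_j for j = 2, …, 2.

Pick v_2 = (1, 0, 0, 0)ᵀ.
Then v_1 = N · v_2 = (-2, -4, 0, 0)ᵀ.

Sanity check: (A − (4)·I) v_1 = (0, 0, 0, 0)ᵀ = 0. ✓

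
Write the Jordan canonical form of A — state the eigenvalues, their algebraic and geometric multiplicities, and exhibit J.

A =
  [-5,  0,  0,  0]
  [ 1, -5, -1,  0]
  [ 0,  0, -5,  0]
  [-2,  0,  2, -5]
J_2(-5) ⊕ J_1(-5) ⊕ J_1(-5)

The characteristic polynomial is
  det(x·I − A) = x^4 + 20*x^3 + 150*x^2 + 500*x + 625 = (x + 5)^4

Eigenvalues and multiplicities (the geometric multiplicity of λ is n − rank(A − λI), which equals the number of Jordan blocks for λ):
  λ = -5: algebraic multiplicity = 4, geometric multiplicity = 3

Determining the block sizes for each eigenvalue:
  λ = -5: 3 blocks summing to 4 forces exactly one block of size 2 and the rest size 1 → block sizes [2, 1, 1]

Assembling the blocks gives a Jordan form
J =
  [-5,  1,  0,  0]
  [ 0, -5,  0,  0]
  [ 0,  0, -5,  0]
  [ 0,  0,  0, -5]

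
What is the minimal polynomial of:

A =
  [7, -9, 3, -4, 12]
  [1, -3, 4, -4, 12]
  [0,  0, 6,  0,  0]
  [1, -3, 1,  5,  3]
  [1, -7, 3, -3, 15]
x^3 - 18*x^2 + 108*x - 216

The characteristic polynomial is χ_A(x) = (x - 6)^5, so the eigenvalues are known. The minimal polynomial is
  m_A(x) = Π_λ (x − λ)^{k_λ}
where k_λ is the size of the *largest* Jordan block for λ (equivalently, the smallest k with (A − λI)^k v = 0 for every generalised eigenvector v of λ).

  λ = 6: largest Jordan block has size 3, contributing (x − 6)^3

So m_A(x) = (x - 6)^3 = x^3 - 18*x^2 + 108*x - 216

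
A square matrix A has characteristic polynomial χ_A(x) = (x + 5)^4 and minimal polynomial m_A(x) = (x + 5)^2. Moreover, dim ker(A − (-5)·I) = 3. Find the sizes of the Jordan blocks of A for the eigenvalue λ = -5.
Block sizes for λ = -5: [2, 1, 1]

Step 1 — from the characteristic polynomial, algebraic multiplicity of λ = -5 is 4. From dim ker(A − (-5)·I) = 3, there are exactly 3 Jordan blocks for λ = -5.
Step 2 — from the minimal polynomial, the factor (x + 5)^2 tells us the largest block for λ = -5 has size 2.
Step 3 — with total size 4, 3 blocks, and largest block 2, the block sizes (in nonincreasing order) are [2, 1, 1].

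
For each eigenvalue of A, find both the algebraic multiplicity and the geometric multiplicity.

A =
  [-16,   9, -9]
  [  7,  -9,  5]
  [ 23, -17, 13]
λ = -4: alg = 3, geom = 1

Step 1 — factor the characteristic polynomial to read off the algebraic multiplicities:
  χ_A(x) = (x + 4)^3

Step 2 — compute geometric multiplicities via the rank-nullity identity g(λ) = n − rank(A − λI):
  rank(A − (-4)·I) = 2, so dim ker(A − (-4)·I) = n − 2 = 1

Summary:
  λ = -4: algebraic multiplicity = 3, geometric multiplicity = 1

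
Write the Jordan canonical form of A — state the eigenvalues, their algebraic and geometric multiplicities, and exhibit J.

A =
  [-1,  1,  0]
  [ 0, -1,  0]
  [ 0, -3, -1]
J_2(-1) ⊕ J_1(-1)

The characteristic polynomial is
  det(x·I − A) = x^3 + 3*x^2 + 3*x + 1 = (x + 1)^3

Eigenvalues and multiplicities (the geometric multiplicity of λ is n − rank(A − λI), which equals the number of Jordan blocks for λ):
  λ = -1: algebraic multiplicity = 3, geometric multiplicity = 2

Determining the block sizes for each eigenvalue:
  λ = -1: 2 blocks summing to 3 forces exactly one block of size 2 and the rest size 1 → block sizes [2, 1]

Assembling the blocks gives a Jordan form
J =
  [-1,  1,  0]
  [ 0, -1,  0]
  [ 0,  0, -1]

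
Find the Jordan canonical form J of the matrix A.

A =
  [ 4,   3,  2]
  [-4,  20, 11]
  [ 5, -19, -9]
J_3(5)

The characteristic polynomial is
  det(x·I − A) = x^3 - 15*x^2 + 75*x - 125 = (x - 5)^3

Eigenvalues and multiplicities (the geometric multiplicity of λ is n − rank(A − λI), which equals the number of Jordan blocks for λ):
  λ = 5: algebraic multiplicity = 3, geometric multiplicity = 1

Determining the block sizes for each eigenvalue:
  λ = 5: one block (gm = 1), so the single block has size am = 3 → block sizes [3]

Assembling the blocks gives a Jordan form
J =
  [5, 1, 0]
  [0, 5, 1]
  [0, 0, 5]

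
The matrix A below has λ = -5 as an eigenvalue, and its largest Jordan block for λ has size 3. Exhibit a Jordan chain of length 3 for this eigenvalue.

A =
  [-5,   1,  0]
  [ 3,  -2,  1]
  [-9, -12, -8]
A Jordan chain for λ = -5 of length 3:
v_1 = (3, 0, -9)ᵀ
v_2 = (0, 3, -9)ᵀ
v_3 = (1, 0, 0)ᵀ

Let N = A − (-5)·I. We want v_3 with N^3 v_3 = 0 but N^2 v_3 ≠ 0; then v_{j-1} := N · v_j for j = 3, …, 2.

Pick v_3 = (1, 0, 0)ᵀ.
Then v_2 = N · v_3 = (0, 3, -9)ᵀ.
Then v_1 = N · v_2 = (3, 0, -9)ᵀ.

Sanity check: (A − (-5)·I) v_1 = (0, 0, 0)ᵀ = 0. ✓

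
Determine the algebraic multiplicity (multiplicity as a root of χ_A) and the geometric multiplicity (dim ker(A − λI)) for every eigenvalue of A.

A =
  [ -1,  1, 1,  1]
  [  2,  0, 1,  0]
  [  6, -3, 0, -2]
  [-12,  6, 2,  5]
λ = 1: alg = 4, geom = 2

Step 1 — factor the characteristic polynomial to read off the algebraic multiplicities:
  χ_A(x) = (x - 1)^4

Step 2 — compute geometric multiplicities via the rank-nullity identity g(λ) = n − rank(A − λI):
  rank(A − (1)·I) = 2, so dim ker(A − (1)·I) = n − 2 = 2

Summary:
  λ = 1: algebraic multiplicity = 4, geometric multiplicity = 2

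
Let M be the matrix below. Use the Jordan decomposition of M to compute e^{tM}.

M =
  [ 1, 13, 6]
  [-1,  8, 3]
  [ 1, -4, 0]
e^{tM} =
  [-3*t^2*exp(3*t)/2 - 2*t*exp(3*t) + exp(3*t), 15*t^2*exp(3*t)/2 + 13*t*exp(3*t), 9*t^2*exp(3*t)/2 + 6*t*exp(3*t)]
  [-t*exp(3*t), 5*t*exp(3*t) + exp(3*t), 3*t*exp(3*t)]
  [-t^2*exp(3*t)/2 + t*exp(3*t), 5*t^2*exp(3*t)/2 - 4*t*exp(3*t), 3*t^2*exp(3*t)/2 - 3*t*exp(3*t) + exp(3*t)]

Strategy: write M = P · J · P⁻¹ where J is a Jordan canonical form, so e^{tM} = P · e^{tJ} · P⁻¹, and e^{tJ} can be computed block-by-block.

M has Jordan form
J =
  [3, 1, 0]
  [0, 3, 1]
  [0, 0, 3]
(up to reordering of blocks).

Per-block formulas:
  For a 3×3 Jordan block J_3(3): exp(t · J_3(3)) = e^(3t)·(I + t·N + (t^2/2)·N^2), where N is the 3×3 nilpotent shift.

After assembling e^{tJ} and conjugating by P, we get:

e^{tM} =
  [-3*t^2*exp(3*t)/2 - 2*t*exp(3*t) + exp(3*t), 15*t^2*exp(3*t)/2 + 13*t*exp(3*t), 9*t^2*exp(3*t)/2 + 6*t*exp(3*t)]
  [-t*exp(3*t), 5*t*exp(3*t) + exp(3*t), 3*t*exp(3*t)]
  [-t^2*exp(3*t)/2 + t*exp(3*t), 5*t^2*exp(3*t)/2 - 4*t*exp(3*t), 3*t^2*exp(3*t)/2 - 3*t*exp(3*t) + exp(3*t)]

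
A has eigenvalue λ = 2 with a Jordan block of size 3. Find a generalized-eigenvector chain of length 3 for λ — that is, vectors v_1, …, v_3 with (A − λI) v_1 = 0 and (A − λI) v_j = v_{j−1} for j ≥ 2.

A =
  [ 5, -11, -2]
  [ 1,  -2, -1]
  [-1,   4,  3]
A Jordan chain for λ = 2 of length 3:
v_1 = (3, 1, -1)ᵀ
v_2 = (-11, -4, 4)ᵀ
v_3 = (0, 1, 0)ᵀ

Let N = A − (2)·I. We want v_3 with N^3 v_3 = 0 but N^2 v_3 ≠ 0; then v_{j-1} := N · v_j for j = 3, …, 2.

Pick v_3 = (0, 1, 0)ᵀ.
Then v_2 = N · v_3 = (-11, -4, 4)ᵀ.
Then v_1 = N · v_2 = (3, 1, -1)ᵀ.

Sanity check: (A − (2)·I) v_1 = (0, 0, 0)ᵀ = 0. ✓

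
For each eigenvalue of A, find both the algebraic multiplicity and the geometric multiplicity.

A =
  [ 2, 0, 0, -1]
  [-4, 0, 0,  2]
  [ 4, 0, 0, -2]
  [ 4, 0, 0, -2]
λ = 0: alg = 4, geom = 3

Step 1 — factor the characteristic polynomial to read off the algebraic multiplicities:
  χ_A(x) = x^4

Step 2 — compute geometric multiplicities via the rank-nullity identity g(λ) = n − rank(A − λI):
  rank(A − (0)·I) = 1, so dim ker(A − (0)·I) = n − 1 = 3

Summary:
  λ = 0: algebraic multiplicity = 4, geometric multiplicity = 3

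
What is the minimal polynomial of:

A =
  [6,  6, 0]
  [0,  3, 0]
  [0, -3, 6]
x^2 - 9*x + 18

The characteristic polynomial is χ_A(x) = (x - 6)^2*(x - 3), so the eigenvalues are known. The minimal polynomial is
  m_A(x) = Π_λ (x − λ)^{k_λ}
where k_λ is the size of the *largest* Jordan block for λ (equivalently, the smallest k with (A − λI)^k v = 0 for every generalised eigenvector v of λ).

  λ = 3: largest Jordan block has size 1, contributing (x − 3)
  λ = 6: largest Jordan block has size 1, contributing (x − 6)

So m_A(x) = (x - 6)*(x - 3) = x^2 - 9*x + 18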